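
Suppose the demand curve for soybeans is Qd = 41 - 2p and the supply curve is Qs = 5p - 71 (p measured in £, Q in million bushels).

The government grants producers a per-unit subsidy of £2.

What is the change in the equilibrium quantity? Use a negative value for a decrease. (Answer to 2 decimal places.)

+2.86

Solve the original market: 41 - 2p = 5p - 71, hence p = 16 and Q = 9.
Since sellers receive the price plus the subsidy, the effective supply curve becomes Qs = 5p - 61.
New equilibrium: 41 - 2p = 5p - 61 ⇒ 102 = 7p ⇒ p = 102/7 ≈ 14.5714, Q = 83/7 ≈ 11.8571.
ΔQ = 11.8571 − 9 = +2.86.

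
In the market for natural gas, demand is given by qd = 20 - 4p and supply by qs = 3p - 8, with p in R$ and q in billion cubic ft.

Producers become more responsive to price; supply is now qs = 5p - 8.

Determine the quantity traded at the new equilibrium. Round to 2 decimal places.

Original equilibrium: 20 - 4p = 3p - 8 gives 28 = 7p, so p = 4 and q = 4.
After the shift, demand is qd = 20 - 4p and supply is qs = 5p - 8.
New equilibrium: 20 - 4p = 5p - 8 ⇒ 28 = 9p ⇒ p = 28/9 ≈ 3.1111, q = 68/9 ≈ 7.5556.

7.56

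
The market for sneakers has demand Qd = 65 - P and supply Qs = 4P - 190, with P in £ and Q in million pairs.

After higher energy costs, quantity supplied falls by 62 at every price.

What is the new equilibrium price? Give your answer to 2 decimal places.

Solve the original market: 65 - P = 4P - 190, hence P = 51 and Q = 14.
After the shift, demand is Qd = 65 - P and supply is Qs = 4P - 252.
Equate the new curves: 65 - P = 4P - 252, giving 317 = 5P, P = 63.4, Q = 1.6.

63.40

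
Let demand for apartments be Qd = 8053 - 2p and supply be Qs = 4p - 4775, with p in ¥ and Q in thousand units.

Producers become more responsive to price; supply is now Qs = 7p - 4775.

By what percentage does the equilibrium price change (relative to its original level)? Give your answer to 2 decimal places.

-33.33

Before the shock: 8053 - 2p = 4p - 4775 ⇒ 12828 = 6p ⇒ p = 2138, Q = 3777.
After the shift, demand is Qd = 8053 - 2p and supply is Qs = 7p - 4775.
Setting them equal: 8053 - 2p = 7p - 4775 → 12828 = 9p, so p = 4276/3 ≈ 1425.3333 and Q = 15607/3 ≈ 5202.3333.
%Δp = (1425.3333 − 2138) / 2138 × 100 = -33.33%.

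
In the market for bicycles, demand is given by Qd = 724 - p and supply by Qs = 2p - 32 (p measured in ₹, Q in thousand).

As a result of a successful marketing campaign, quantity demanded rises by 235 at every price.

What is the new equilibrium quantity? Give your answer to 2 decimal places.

628.67

Initially, 724 - p = 2p - 32, so 756 = 3p and p = 252, Q = 472.
The new curves are Qd = 959 - p (demand) and Qs = 2p - 32 (supply).
Equate the new curves: 959 - p = 2p - 32, giving 991 = 3p, p = 991/3 ≈ 330.3333, Q = 1886/3 ≈ 628.6667.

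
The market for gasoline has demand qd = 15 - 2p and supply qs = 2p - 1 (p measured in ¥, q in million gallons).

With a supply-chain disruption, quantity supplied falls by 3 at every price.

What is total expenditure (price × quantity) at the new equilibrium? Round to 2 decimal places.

26.13

Before the shock: 15 - 2p = 2p - 1 ⇒ 16 = 4p ⇒ p = 4, q = 7.
The new curves are qd = 15 - 2p (demand) and qs = 2p - 4 (supply).
Equate the new curves: 15 - 2p = 2p - 4, giving 19 = 4p, p = 4.75, q = 5.5.
New expenditure = 4.75 × 5.5 = 26.13.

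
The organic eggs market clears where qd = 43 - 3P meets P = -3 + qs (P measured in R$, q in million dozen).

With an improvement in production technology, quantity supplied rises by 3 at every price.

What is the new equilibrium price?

Original equilibrium: 43 - 3P = P + 3 gives 40 = 4P, so P = 10 and q = 13.
After the shift, demand is qd = 43 - 3P and supply is qs = P + 6.
New equilibrium: 43 - 3P = P + 6 ⇒ 37 = 4P ⇒ P = 9.25, q = 15.25.

9.25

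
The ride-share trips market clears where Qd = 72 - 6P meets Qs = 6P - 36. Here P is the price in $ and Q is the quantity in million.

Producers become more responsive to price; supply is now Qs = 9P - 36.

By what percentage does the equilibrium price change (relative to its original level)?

-20

Solve the original market: 72 - 6P = 6P - 36, hence P = 9 and Q = 18.
With the change applied: demand Qd = 72 - 6P, supply Qs = 9P - 36.
New equilibrium: 72 - 6P = 9P - 36 ⇒ 108 = 15P ⇒ P = 7.2, Q = 28.8.
%ΔP = (7.2 − 9) / 9 × 100 = -20%.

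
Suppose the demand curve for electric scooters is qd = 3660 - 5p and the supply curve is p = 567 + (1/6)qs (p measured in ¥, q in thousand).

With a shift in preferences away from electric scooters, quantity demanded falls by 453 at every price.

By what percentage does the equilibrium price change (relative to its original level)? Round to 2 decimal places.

Before the shock: 3660 - 5p = 6p - 3402 ⇒ 7062 = 11p ⇒ p = 642, q = 450.
The shock moves the curves to qd = 3207 - 5p and qs = 6p - 3402.
Equate the new curves: 3207 - 5p = 6p - 3402, giving 6609 = 11p, p = 6609/11 ≈ 600.8182, q = 2232/11 ≈ 202.9091.
%Δp = (600.8182 − 642) / 642 × 100 = -6.41%.

-6.41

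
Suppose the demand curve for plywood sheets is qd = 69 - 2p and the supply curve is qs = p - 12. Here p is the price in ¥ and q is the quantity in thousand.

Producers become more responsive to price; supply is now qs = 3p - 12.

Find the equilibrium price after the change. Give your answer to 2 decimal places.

Initially, 69 - 2p = p - 12, so 81 = 3p and p = 27, q = 15.
With the change applied: demand qd = 69 - 2p, supply qs = 3p - 12.
New equilibrium: 69 - 2p = 3p - 12 ⇒ 81 = 5p ⇒ p = 16.2, q = 36.6.

16.20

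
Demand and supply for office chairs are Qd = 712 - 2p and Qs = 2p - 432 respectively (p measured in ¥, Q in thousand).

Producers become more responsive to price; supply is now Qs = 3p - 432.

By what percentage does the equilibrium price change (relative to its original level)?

-20

Solve the original market: 712 - 2p = 2p - 432, hence p = 286 and Q = 140.
The new curves are Qd = 712 - 2p (demand) and Qs = 3p - 432 (supply).
Clearing the new market: 712 - 2p = 3p - 432, so p = 228.8 and Q = 254.4.
%Δp = (228.8 − 286) / 286 × 100 = -20%.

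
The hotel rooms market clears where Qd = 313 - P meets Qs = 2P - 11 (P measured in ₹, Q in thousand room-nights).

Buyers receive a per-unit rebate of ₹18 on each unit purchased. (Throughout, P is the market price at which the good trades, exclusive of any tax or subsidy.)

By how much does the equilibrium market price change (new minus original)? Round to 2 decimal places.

Original equilibrium: 313 - P = 2P - 11 gives 324 = 3P, so P = 108 and Q = 205.
Since buyers' out-of-pocket price is the market price minus the rebate, the effective demand curve becomes Qd = 331 - P.
New equilibrium: 331 - P = 2P - 11 ⇒ 342 = 3P ⇒ P = 114, Q = 217.
ΔP = 114 − 108 = +6.00.

+6.00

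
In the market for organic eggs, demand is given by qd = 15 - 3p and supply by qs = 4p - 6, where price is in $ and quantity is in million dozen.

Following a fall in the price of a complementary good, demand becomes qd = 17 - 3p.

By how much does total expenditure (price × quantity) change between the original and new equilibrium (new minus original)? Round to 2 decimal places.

+5.47

Solve the original market: 15 - 3p = 4p - 6, hence p = 3 and q = 6.
The shock moves the curves to qd = 17 - 3p and qs = 4p - 6.
Clearing the new market: 17 - 3p = 4p - 6, so p = 23/7 ≈ 3.2857 and q = 50/7 ≈ 7.1429.
Expenditure moves from 3×6 = 18 to 3.2857×7.1429 = 23.4694; change = +5.47.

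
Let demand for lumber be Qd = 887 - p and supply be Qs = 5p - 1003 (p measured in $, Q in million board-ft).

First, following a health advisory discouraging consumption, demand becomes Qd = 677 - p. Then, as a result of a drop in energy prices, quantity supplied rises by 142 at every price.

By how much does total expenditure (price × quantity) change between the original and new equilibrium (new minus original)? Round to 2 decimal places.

Solve the original market: 887 - p = 5p - 1003, hence p = 315 and Q = 572.
The shock moves the curves to Qd = 677 - p and Qs = 5p - 861.
Setting them equal: 677 - p = 5p - 861 → 1538 = 6p, so p = 769/3 ≈ 256.3333 and Q = 1262/3 ≈ 420.6667.
Expenditure moves from 315×572 = 180180 to 256.3333×420.6667 = 107830.8889; change = -72349.11.

-72349.11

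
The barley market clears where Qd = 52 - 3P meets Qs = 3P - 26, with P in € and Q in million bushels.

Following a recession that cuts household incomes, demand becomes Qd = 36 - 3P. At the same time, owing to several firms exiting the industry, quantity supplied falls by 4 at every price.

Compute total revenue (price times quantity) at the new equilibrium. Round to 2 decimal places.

Initially, 52 - 3P = 3P - 26, so 78 = 6P and P = 13, Q = 13.
After the shift, demand is Qd = 36 - 3P and supply is Qs = 3P - 30.
Setting them equal: 36 - 3P = 3P - 30 → 66 = 6P, so P = 11 and Q = 3.
New expenditure = 11 × 3 = 33.00.

33.00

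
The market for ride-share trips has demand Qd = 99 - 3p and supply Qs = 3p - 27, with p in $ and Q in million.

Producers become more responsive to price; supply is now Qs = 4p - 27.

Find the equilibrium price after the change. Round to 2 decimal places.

Original equilibrium: 99 - 3p = 3p - 27 gives 126 = 6p, so p = 21 and Q = 36.
The new curves are Qd = 99 - 3p (demand) and Qs = 4p - 27 (supply).
Equate the new curves: 99 - 3p = 4p - 27, giving 126 = 7p, p = 18, Q = 45.

18.00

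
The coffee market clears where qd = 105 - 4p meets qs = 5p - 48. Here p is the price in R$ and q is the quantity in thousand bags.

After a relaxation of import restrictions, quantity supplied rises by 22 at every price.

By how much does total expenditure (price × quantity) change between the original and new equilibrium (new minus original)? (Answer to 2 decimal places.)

Solve the original market: 105 - 4p = 5p - 48, hence p = 17 and q = 37.
The shock moves the curves to qd = 105 - 4p and qs = 5p - 26.
Clearing the new market: 105 - 4p = 5p - 26, so p = 131/9 ≈ 14.5556 and q = 421/9 ≈ 46.7778.
Expenditure moves from 17×37 = 629 to 14.5556×46.7778 = 680.8765; change = +51.88.

+51.88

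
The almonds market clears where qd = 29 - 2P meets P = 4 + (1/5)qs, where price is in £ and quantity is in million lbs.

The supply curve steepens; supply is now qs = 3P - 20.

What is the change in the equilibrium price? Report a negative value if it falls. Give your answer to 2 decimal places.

+2.80

Solve the original market: 29 - 2P = 5P - 20, hence P = 7 and q = 15.
The shock moves the curves to qd = 29 - 2P and qs = 3P - 20.
Equate the new curves: 29 - 2P = 3P - 20, giving 49 = 5P, P = 9.8, q = 9.4.
ΔP = 9.8 − 7 = +2.80.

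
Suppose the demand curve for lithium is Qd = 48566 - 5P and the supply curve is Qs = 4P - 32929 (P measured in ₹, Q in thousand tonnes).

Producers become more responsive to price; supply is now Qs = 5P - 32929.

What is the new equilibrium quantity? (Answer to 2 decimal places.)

7818.50

Original equilibrium: 48566 - 5P = 4P - 32929 gives 81495 = 9P, so P = 9055 and Q = 3291.
After the shift, demand is Qd = 48566 - 5P and supply is Qs = 5P - 32929.
New equilibrium: 48566 - 5P = 5P - 32929 ⇒ 81495 = 10P ⇒ P = 8149.5, Q = 7818.5.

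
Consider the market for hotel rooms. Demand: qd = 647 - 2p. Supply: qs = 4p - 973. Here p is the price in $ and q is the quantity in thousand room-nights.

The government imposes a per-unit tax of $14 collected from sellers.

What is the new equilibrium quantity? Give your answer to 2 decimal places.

Original equilibrium: 647 - 2p = 4p - 973 gives 1620 = 6p, so p = 270 and q = 107.
Since sellers keep the price net of the tax, the effective supply curve becomes qs = 4p - 1029.
Setting them equal: 647 - 2p = 4p - 1029 → 1676 = 6p, so p = 838/3 ≈ 279.3333 and q = 265/3 ≈ 88.3333.

88.33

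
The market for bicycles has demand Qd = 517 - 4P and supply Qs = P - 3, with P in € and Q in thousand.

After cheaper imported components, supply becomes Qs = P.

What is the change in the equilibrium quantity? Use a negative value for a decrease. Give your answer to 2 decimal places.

+2.40

Solve the original market: 517 - 4P = P - 3, hence P = 104 and Q = 101.
After the shift, demand is Qd = 517 - 4P and supply is Qs = P.
New equilibrium: 517 - 4P = P ⇒ 517 = 5P ⇒ P = 103.4, Q = 103.4.
ΔQ = 103.4 − 101 = +2.40.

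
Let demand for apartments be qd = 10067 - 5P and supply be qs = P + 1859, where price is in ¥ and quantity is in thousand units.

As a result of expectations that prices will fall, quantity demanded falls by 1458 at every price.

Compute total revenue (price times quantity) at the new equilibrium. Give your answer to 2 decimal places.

3357000.00

Original equilibrium: 10067 - 5P = P + 1859 gives 8208 = 6P, so P = 1368 and q = 3227.
The new curves are qd = 8609 - 5P (demand) and qs = P + 1859 (supply).
Clearing the new market: 8609 - 5P = P + 1859, so P = 1125 and q = 2984.
New expenditure = 1125 × 2984 = 3357000.00.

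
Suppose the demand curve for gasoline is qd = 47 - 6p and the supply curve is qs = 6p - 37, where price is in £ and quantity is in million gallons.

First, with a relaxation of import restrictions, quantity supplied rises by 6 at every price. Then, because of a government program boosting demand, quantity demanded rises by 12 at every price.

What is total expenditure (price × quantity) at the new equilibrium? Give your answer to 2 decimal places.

Initially, 47 - 6p = 6p - 37, so 84 = 12p and p = 7, q = 5.
The shock moves the curves to qd = 59 - 6p and qs = 6p - 31.
Equate the new curves: 59 - 6p = 6p - 31, giving 90 = 12p, p = 7.5, q = 14.
New expenditure = 7.5 × 14 = 105.00.

105.00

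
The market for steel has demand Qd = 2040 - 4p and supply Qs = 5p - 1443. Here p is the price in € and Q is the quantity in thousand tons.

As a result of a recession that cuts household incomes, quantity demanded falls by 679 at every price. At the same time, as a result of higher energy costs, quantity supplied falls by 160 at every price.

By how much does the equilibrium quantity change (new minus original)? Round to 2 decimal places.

-448.33

Before the shock: 2040 - 4p = 5p - 1443 ⇒ 3483 = 9p ⇒ p = 387, Q = 492.
The shock moves the curves to Qd = 1361 - 4p and Qs = 5p - 1603.
Equate the new curves: 1361 - 4p = 5p - 1603, giving 2964 = 9p, p = 988/3 ≈ 329.3333, Q = 131/3 ≈ 43.6667.
ΔQ = 43.6667 − 492 = -448.33.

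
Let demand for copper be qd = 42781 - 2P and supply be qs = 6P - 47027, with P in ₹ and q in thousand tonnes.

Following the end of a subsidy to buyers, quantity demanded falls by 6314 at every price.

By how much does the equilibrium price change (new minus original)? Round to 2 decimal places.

-789.25

Before the shock: 42781 - 2P = 6P - 47027 ⇒ 89808 = 8P ⇒ P = 11226, q = 20329.
With the change applied: demand qd = 36467 - 2P, supply qs = 6P - 47027.
New equilibrium: 36467 - 2P = 6P - 47027 ⇒ 83494 = 8P ⇒ P = 10436.75, q = 15593.5.
ΔP = 10436.75 − 11226 = -789.25.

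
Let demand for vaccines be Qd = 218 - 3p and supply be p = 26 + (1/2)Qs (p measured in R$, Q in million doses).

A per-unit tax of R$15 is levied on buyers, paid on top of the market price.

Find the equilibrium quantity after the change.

38

Solve the original market: 218 - 3p = 2p - 52, hence p = 54 and Q = 56.
Since buyers pay the price plus the tax, the effective demand curve becomes Qd = 173 - 3p.
Clearing the new market: 173 - 3p = 2p - 52, so p = 45 and Q = 38.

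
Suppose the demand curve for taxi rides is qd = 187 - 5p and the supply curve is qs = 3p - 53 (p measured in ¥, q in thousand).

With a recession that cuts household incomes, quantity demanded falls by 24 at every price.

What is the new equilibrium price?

Solve the original market: 187 - 5p = 3p - 53, hence p = 30 and q = 37.
After the shift, demand is qd = 163 - 5p and supply is qs = 3p - 53.
New equilibrium: 163 - 5p = 3p - 53 ⇒ 216 = 8p ⇒ p = 27, q = 28.

27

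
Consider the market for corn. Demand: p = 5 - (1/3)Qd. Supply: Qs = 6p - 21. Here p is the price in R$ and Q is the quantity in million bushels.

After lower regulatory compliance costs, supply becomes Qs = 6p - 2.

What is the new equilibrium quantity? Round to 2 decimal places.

Original equilibrium: 15 - 3p = 6p - 21 gives 36 = 9p, so p = 4 and Q = 3.
After the shift, demand is Qd = 15 - 3p and supply is Qs = 6p - 2.
Setting them equal: 15 - 3p = 6p - 2 → 17 = 9p, so p = 17/9 ≈ 1.8889 and Q = 28/3 ≈ 9.3333.

9.33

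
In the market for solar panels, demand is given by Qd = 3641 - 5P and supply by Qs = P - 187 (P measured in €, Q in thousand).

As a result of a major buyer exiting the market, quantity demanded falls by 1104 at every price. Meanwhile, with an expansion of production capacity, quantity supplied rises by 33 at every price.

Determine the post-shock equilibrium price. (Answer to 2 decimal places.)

Initially, 3641 - 5P = P - 187, so 3828 = 6P and P = 638, Q = 451.
After the shift, demand is Qd = 2537 - 5P and supply is Qs = P - 154.
Clearing the new market: 2537 - 5P = P - 154, so P = 448.5 and Q = 294.5.

448.50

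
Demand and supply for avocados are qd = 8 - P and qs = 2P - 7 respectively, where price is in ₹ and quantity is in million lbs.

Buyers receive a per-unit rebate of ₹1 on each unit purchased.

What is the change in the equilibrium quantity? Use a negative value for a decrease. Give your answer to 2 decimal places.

+0.67

Before the shock: 8 - P = 2P - 7 ⇒ 15 = 3P ⇒ P = 5, q = 3.
Since buyers' out-of-pocket price is the market price minus the rebate, the effective demand curve becomes qd = 9 - P.
Equate the new curves: 9 - P = 2P - 7, giving 16 = 3P, P = 16/3 ≈ 5.3333, q = 11/3 ≈ 3.6667.
Δq = 3.6667 − 3 = +0.67.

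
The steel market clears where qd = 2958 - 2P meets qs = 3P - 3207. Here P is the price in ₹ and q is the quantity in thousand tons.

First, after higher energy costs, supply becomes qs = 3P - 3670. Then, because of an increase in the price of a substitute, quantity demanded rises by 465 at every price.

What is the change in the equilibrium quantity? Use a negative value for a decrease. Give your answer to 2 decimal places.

+93.80

Solve the original market: 2958 - 2P = 3P - 3207, hence P = 1233 and q = 492.
The shock moves the curves to qd = 3423 - 2P and qs = 3P - 3670.
Equate the new curves: 3423 - 2P = 3P - 3670, giving 7093 = 5P, P = 1418.6, q = 585.8.
Δq = 585.8 − 492 = +93.80.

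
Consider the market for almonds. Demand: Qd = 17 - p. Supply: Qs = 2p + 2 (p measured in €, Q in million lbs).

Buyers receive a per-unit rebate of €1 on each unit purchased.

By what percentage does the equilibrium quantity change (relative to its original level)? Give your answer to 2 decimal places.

+5.56

Initially, 17 - p = 2p + 2, so 15 = 3p and p = 5, Q = 12.
Since buyers' out-of-pocket price is the market price minus the rebate, the effective demand curve becomes Qd = 18 - p.
Setting them equal: 18 - p = 2p + 2 → 16 = 3p, so p = 16/3 ≈ 5.3333 and Q = 38/3 ≈ 12.6667.
%ΔQ = (12.6667 − 12) / 12 × 100 = +5.56%.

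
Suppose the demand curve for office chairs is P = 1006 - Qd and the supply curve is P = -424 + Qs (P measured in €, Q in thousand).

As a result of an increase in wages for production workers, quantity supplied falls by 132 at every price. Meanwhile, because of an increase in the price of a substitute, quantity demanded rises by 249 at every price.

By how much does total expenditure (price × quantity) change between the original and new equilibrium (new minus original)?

+164375.25

Original equilibrium: 1006 - P = P + 424 gives 582 = 2P, so P = 291 and Q = 715.
The shock moves the curves to Qd = 1255 - P and Qs = P + 292.
New equilibrium: 1255 - P = P + 292 ⇒ 963 = 2P ⇒ P = 481.5, Q = 773.5.
Expenditure moves from 291×715 = 208065 to 481.5×773.5 = 372440.25; change = +164375.25.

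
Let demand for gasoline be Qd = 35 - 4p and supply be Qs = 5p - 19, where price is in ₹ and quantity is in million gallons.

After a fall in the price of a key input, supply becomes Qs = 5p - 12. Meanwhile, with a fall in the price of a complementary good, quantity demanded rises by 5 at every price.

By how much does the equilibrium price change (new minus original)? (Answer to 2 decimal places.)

-0.22

Solve the original market: 35 - 4p = 5p - 19, hence p = 6 and Q = 11.
The shock moves the curves to Qd = 40 - 4p and Qs = 5p - 12.
Setting them equal: 40 - 4p = 5p - 12 → 52 = 9p, so p = 52/9 ≈ 5.7778 and Q = 152/9 ≈ 16.8889.
Δp = 5.7778 − 6 = -0.22.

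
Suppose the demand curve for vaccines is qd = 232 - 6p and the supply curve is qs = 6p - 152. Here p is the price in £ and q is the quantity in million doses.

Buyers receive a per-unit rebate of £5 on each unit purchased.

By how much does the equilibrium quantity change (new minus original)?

+15

Before the shock: 232 - 6p = 6p - 152 ⇒ 384 = 12p ⇒ p = 32, q = 40.
Since buyers' out-of-pocket price is the market price minus the rebate, the effective demand curve becomes qd = 262 - 6p.
New equilibrium: 262 - 6p = 6p - 152 ⇒ 414 = 12p ⇒ p = 34.5, q = 55.
Δq = 55 − 40 = +15.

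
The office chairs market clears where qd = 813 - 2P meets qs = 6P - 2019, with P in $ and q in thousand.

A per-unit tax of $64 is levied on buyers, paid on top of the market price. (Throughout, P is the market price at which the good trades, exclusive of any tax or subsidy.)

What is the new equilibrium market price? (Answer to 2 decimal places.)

Original equilibrium: 813 - 2P = 6P - 2019 gives 2832 = 8P, so P = 354 and q = 105.
Since buyers pay the price plus the tax, the effective demand curve becomes qd = 685 - 2P.
Setting them equal: 685 - 2P = 6P - 2019 → 2704 = 8P, so P = 338 and q = 9.

338.00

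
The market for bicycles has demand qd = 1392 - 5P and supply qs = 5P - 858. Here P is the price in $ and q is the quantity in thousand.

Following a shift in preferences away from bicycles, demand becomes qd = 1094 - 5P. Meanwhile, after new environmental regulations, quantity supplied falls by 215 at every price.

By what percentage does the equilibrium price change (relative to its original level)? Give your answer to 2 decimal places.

Original equilibrium: 1392 - 5P = 5P - 858 gives 2250 = 10P, so P = 225 and q = 267.
The new curves are qd = 1094 - 5P (demand) and qs = 5P - 1073 (supply).
Equate the new curves: 1094 - 5P = 5P - 1073, giving 2167 = 10P, P = 216.7, q = 10.5.
%ΔP = (216.7 − 225) / 225 × 100 = -3.69%.

-3.69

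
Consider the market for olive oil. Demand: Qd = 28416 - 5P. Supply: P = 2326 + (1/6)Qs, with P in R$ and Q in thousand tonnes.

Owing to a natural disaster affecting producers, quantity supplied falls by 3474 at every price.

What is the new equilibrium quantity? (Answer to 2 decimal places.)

Before the shock: 28416 - 5P = 6P - 13956 ⇒ 42372 = 11P ⇒ P = 3852, Q = 9156.
After the shift, demand is Qd = 28416 - 5P and supply is Qs = 6P - 17430.
Clearing the new market: 28416 - 5P = 6P - 17430, so P = 45846/11 ≈ 4167.8182 and Q = 83346/11 ≈ 7576.9091.

7576.91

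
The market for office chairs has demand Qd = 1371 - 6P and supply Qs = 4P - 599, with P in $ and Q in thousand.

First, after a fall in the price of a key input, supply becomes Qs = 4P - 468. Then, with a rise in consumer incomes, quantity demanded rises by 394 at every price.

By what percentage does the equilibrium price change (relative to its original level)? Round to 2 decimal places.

Initially, 1371 - 6P = 4P - 599, so 1970 = 10P and P = 197, Q = 189.
After the shift, demand is Qd = 1765 - 6P and supply is Qs = 4P - 468.
Equate the new curves: 1765 - 6P = 4P - 468, giving 2233 = 10P, P = 223.3, Q = 425.2.
%ΔP = (223.3 − 197) / 197 × 100 = +13.35%.

+13.35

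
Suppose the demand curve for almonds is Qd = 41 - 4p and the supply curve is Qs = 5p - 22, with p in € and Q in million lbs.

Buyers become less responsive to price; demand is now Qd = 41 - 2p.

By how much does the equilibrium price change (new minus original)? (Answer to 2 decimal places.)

+2.00

Solve the original market: 41 - 4p = 5p - 22, hence p = 7 and Q = 13.
After the shift, demand is Qd = 41 - 2p and supply is Qs = 5p - 22.
Equate the new curves: 41 - 2p = 5p - 22, giving 63 = 7p, p = 9, Q = 23.
Δp = 9 − 7 = +2.00.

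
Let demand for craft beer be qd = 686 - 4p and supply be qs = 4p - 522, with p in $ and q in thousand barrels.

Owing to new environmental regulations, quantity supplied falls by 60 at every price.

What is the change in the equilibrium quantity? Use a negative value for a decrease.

-30

Initially, 686 - 4p = 4p - 522, so 1208 = 8p and p = 151, q = 82.
After the shift, demand is qd = 686 - 4p and supply is qs = 4p - 582.
Setting them equal: 686 - 4p = 4p - 582 → 1268 = 8p, so p = 158.5 and q = 52.
Δq = 52 − 82 = -30.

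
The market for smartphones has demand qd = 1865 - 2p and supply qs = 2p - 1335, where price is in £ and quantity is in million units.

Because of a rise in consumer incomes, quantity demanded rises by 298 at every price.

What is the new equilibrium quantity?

Before the shock: 1865 - 2p = 2p - 1335 ⇒ 3200 = 4p ⇒ p = 800, q = 265.
The shock moves the curves to qd = 2163 - 2p and qs = 2p - 1335.
Setting them equal: 2163 - 2p = 2p - 1335 → 3498 = 4p, so p = 874.5 and q = 414.

414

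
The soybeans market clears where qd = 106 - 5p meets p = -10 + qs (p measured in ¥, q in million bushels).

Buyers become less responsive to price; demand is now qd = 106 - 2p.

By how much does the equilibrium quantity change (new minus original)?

+16

Solve the original market: 106 - 5p = p + 10, hence p = 16 and q = 26.
The shock moves the curves to qd = 106 - 2p and qs = p + 10.
Clearing the new market: 106 - 2p = p + 10, so p = 32 and q = 42.
Δq = 42 − 26 = +16.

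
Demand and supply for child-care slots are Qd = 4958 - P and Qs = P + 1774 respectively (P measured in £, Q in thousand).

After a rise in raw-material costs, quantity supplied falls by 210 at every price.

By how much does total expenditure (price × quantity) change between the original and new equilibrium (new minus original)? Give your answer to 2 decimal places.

Solve the original market: 4958 - P = P + 1774, hence P = 1592 and Q = 3366.
After the shift, demand is Qd = 4958 - P and supply is Qs = P + 1564.
Equate the new curves: 4958 - P = P + 1564, giving 3394 = 2P, P = 1697, Q = 3261.
Expenditure moves from 1592×3366 = 5358672 to 1697×3261 = 5533917; change = +175245.00.

+175245.00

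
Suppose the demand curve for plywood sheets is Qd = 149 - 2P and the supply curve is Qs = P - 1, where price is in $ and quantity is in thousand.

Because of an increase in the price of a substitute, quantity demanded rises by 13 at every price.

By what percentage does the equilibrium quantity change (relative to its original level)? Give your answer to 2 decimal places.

+8.84

Initially, 149 - 2P = P - 1, so 150 = 3P and P = 50, Q = 49.
The shock moves the curves to Qd = 162 - 2P and Qs = P - 1.
Setting them equal: 162 - 2P = P - 1 → 163 = 3P, so P = 163/3 ≈ 54.3333 and Q = 160/3 ≈ 53.3333.
%ΔQ = (53.3333 − 49) / 49 × 100 = +8.84%.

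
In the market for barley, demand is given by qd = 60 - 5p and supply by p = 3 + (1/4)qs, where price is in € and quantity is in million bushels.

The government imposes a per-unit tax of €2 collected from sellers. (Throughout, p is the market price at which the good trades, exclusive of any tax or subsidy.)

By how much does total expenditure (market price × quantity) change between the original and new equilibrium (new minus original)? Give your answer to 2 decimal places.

-21.73

Before the shock: 60 - 5p = 4p - 12 ⇒ 72 = 9p ⇒ p = 8, q = 20.
Since sellers keep the price net of the tax, the effective supply curve becomes qs = 4p - 20.
New equilibrium: 60 - 5p = 4p - 20 ⇒ 80 = 9p ⇒ p = 80/9 ≈ 8.8889, q = 140/9 ≈ 15.5556.
Expenditure moves from 8×20 = 160 to 8.8889×15.5556 = 138.2716; change = -21.73.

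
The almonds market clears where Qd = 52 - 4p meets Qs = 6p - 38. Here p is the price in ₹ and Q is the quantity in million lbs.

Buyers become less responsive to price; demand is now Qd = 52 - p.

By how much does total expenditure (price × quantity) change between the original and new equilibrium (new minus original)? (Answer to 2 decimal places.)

Original equilibrium: 52 - 4p = 6p - 38 gives 90 = 10p, so p = 9 and Q = 16.
With the change applied: demand Qd = 52 - p, supply Qs = 6p - 38.
Equate the new curves: 52 - p = 6p - 38, giving 90 = 7p, p = 90/7 ≈ 12.8571, Q = 274/7 ≈ 39.1429.
Expenditure moves from 9×16 = 144 to 12.8571×39.1429 = 503.2653; change = +359.27.

+359.27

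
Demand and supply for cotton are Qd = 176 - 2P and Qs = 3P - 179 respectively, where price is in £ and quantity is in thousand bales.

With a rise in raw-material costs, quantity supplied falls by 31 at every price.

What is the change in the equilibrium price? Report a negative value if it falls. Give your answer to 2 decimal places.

Before the shock: 176 - 2P = 3P - 179 ⇒ 355 = 5P ⇒ P = 71, Q = 34.
With the change applied: demand Qd = 176 - 2P, supply Qs = 3P - 210.
Setting them equal: 176 - 2P = 3P - 210 → 386 = 5P, so P = 77.2 and Q = 21.6.
ΔP = 77.2 − 71 = +6.20.

+6.20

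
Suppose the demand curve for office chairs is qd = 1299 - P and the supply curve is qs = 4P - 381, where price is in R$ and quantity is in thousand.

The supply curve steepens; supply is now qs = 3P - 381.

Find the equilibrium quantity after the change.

879

Original equilibrium: 1299 - P = 4P - 381 gives 1680 = 5P, so P = 336 and q = 963.
The shock moves the curves to qd = 1299 - P and qs = 3P - 381.
New equilibrium: 1299 - P = 3P - 381 ⇒ 1680 = 4P ⇒ P = 420, q = 879.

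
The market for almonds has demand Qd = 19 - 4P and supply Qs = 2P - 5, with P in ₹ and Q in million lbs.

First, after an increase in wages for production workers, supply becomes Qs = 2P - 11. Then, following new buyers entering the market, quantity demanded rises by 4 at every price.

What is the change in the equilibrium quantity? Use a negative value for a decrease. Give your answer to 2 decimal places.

-2.67

Before the shock: 19 - 4P = 2P - 5 ⇒ 24 = 6P ⇒ P = 4, Q = 3.
The new curves are Qd = 23 - 4P (demand) and Qs = 2P - 11 (supply).
Setting them equal: 23 - 4P = 2P - 11 → 34 = 6P, so P = 17/3 ≈ 5.6667 and Q = 1/3 ≈ 0.3333.
ΔQ = 0.3333 − 3 = -2.67.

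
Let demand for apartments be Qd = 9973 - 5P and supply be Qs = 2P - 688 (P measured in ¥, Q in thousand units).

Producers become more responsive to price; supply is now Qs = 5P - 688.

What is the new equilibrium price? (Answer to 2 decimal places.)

Original equilibrium: 9973 - 5P = 2P - 688 gives 10661 = 7P, so P = 1523 and Q = 2358.
The new curves are Qd = 9973 - 5P (demand) and Qs = 5P - 688 (supply).
Equate the new curves: 9973 - 5P = 5P - 688, giving 10661 = 10P, P = 1066.1, Q = 4642.5.

1066.10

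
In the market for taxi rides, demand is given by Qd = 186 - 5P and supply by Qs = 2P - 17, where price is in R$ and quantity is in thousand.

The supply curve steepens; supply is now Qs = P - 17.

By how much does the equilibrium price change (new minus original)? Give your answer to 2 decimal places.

+4.83

Solve the original market: 186 - 5P = 2P - 17, hence P = 29 and Q = 41.
The shock moves the curves to Qd = 186 - 5P and Qs = P - 17.
Clearing the new market: 186 - 5P = P - 17, so P = 203/6 ≈ 33.8333 and Q = 101/6 ≈ 16.8333.
ΔP = 33.8333 − 29 = +4.83.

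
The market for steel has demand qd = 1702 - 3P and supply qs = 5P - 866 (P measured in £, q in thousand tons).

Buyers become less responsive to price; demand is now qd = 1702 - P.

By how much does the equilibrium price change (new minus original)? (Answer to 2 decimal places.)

Initially, 1702 - 3P = 5P - 866, so 2568 = 8P and P = 321, q = 739.
The shock moves the curves to qd = 1702 - P and qs = 5P - 866.
Clearing the new market: 1702 - P = 5P - 866, so P = 428 and q = 1274.
ΔP = 428 − 321 = +107.00.

+107.00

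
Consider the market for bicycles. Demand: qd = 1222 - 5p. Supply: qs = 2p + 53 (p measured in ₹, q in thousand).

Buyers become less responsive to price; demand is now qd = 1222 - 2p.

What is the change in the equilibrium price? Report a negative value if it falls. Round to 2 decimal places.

+125.25

Before the shock: 1222 - 5p = 2p + 53 ⇒ 1169 = 7p ⇒ p = 167, q = 387.
The shock moves the curves to qd = 1222 - 2p and qs = 2p + 53.
Clearing the new market: 1222 - 2p = 2p + 53, so p = 292.25 and q = 637.5.
Δp = 292.25 − 167 = +125.25.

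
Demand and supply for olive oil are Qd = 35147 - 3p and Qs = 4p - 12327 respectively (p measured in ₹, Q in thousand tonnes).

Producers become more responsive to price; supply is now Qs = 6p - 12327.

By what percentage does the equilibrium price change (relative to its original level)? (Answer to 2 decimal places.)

-22.22

Original equilibrium: 35147 - 3p = 4p - 12327 gives 47474 = 7p, so p = 6782 and Q = 14801.
The new curves are Qd = 35147 - 3p (demand) and Qs = 6p - 12327 (supply).
Setting them equal: 35147 - 3p = 6p - 12327 → 47474 = 9p, so p = 47474/9 ≈ 5274.8889 and Q = 57967/3 ≈ 19322.3333.
%Δp = (5274.8889 − 6782) / 6782 × 100 = -22.22%.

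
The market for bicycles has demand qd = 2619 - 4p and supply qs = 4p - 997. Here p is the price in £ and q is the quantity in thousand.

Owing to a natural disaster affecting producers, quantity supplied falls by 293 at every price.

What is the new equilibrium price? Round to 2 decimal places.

488.63

Initially, 2619 - 4p = 4p - 997, so 3616 = 8p and p = 452, q = 811.
After the shift, demand is qd = 2619 - 4p and supply is qs = 4p - 1290.
Setting them equal: 2619 - 4p = 4p - 1290 → 3909 = 8p, so p = 488.625 and q = 664.5.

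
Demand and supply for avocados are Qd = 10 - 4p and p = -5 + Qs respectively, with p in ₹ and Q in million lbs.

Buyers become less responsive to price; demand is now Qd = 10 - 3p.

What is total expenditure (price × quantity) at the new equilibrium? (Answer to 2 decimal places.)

Solve the original market: 10 - 4p = p + 5, hence p = 1 and Q = 6.
After the shift, demand is Qd = 10 - 3p and supply is Qs = p + 5.
Setting them equal: 10 - 3p = p + 5 → 5 = 4p, so p = 1.25 and Q = 6.25.
New expenditure = 1.25 × 6.25 = 7.81.

7.81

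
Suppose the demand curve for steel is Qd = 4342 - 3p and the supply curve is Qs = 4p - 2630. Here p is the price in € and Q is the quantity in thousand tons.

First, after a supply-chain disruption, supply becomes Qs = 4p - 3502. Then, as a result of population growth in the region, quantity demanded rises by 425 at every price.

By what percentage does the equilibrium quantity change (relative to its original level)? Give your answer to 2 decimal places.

Initially, 4342 - 3p = 4p - 2630, so 6972 = 7p and p = 996, Q = 1354.
The new curves are Qd = 4767 - 3p (demand) and Qs = 4p - 3502 (supply).
Clearing the new market: 4767 - 3p = 4p - 3502, so p = 8269/7 ≈ 1181.2857 and Q = 8562/7 ≈ 1223.1429.
%ΔQ = (1223.1429 − 1354) / 1354 × 100 = -9.66%.

-9.66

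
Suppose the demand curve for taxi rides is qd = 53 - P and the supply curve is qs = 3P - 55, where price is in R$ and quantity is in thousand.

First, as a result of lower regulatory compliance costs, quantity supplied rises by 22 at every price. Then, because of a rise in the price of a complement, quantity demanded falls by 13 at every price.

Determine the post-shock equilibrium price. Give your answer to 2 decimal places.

Before the shock: 53 - P = 3P - 55 ⇒ 108 = 4P ⇒ P = 27, q = 26.
The shock moves the curves to qd = 40 - P and qs = 3P - 33.
New equilibrium: 40 - P = 3P - 33 ⇒ 73 = 4P ⇒ P = 18.25, q = 21.75.

18.25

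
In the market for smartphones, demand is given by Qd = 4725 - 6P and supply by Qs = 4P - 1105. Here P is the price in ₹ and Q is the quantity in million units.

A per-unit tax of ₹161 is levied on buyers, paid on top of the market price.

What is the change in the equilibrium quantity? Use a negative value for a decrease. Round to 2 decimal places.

-386.40

Solve the original market: 4725 - 6P = 4P - 1105, hence P = 583 and Q = 1227.
Since buyers pay the price plus the tax, the effective demand curve becomes Qd = 3759 - 6P.
Setting them equal: 3759 - 6P = 4P - 1105 → 4864 = 10P, so P = 486.4 and Q = 840.6.
ΔQ = 840.6 − 1227 = -386.40.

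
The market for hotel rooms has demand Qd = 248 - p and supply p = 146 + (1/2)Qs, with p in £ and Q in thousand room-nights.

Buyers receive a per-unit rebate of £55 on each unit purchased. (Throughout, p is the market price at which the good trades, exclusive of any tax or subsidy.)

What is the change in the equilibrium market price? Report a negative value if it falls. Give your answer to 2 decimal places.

Initially, 248 - p = 2p - 292, so 540 = 3p and p = 180, Q = 68.
Since buyers' out-of-pocket price is the market price minus the rebate, the effective demand curve becomes Qd = 303 - p.
Equate the new curves: 303 - p = 2p - 292, giving 595 = 3p, p = 595/3 ≈ 198.3333, Q = 314/3 ≈ 104.6667.
Δp = 198.3333 − 180 = +18.33.

+18.33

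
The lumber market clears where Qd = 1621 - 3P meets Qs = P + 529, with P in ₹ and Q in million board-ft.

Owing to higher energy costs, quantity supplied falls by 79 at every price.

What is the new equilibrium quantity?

742.75

Initially, 1621 - 3P = P + 529, so 1092 = 4P and P = 273, Q = 802.
With the change applied: demand Qd = 1621 - 3P, supply Qs = P + 450.
New equilibrium: 1621 - 3P = P + 450 ⇒ 1171 = 4P ⇒ P = 292.75, Q = 742.75.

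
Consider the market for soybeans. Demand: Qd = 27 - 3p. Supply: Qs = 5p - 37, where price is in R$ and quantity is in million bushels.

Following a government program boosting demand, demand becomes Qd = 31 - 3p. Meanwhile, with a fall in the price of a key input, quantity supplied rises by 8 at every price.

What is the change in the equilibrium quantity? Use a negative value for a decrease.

Solve the original market: 27 - 3p = 5p - 37, hence p = 8 and Q = 3.
With the change applied: demand Qd = 31 - 3p, supply Qs = 5p - 29.
Clearing the new market: 31 - 3p = 5p - 29, so p = 7.5 and Q = 8.5.
ΔQ = 8.5 − 3 = +5.5.

+5.5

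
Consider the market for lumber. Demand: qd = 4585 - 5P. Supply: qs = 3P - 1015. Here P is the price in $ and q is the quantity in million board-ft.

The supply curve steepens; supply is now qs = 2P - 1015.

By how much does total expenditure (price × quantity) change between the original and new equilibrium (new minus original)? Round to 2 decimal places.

-291500.00

Before the shock: 4585 - 5P = 3P - 1015 ⇒ 5600 = 8P ⇒ P = 700, q = 1085.
After the shift, demand is qd = 4585 - 5P and supply is qs = 2P - 1015.
Setting them equal: 4585 - 5P = 2P - 1015 → 5600 = 7P, so P = 800 and q = 585.
Expenditure moves from 700×1085 = 759500 to 800×585 = 468000; change = -291500.00.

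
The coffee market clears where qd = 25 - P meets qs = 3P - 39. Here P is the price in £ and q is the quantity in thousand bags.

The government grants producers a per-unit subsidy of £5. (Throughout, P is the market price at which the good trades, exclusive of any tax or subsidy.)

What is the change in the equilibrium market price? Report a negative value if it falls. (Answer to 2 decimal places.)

-3.75

Original equilibrium: 25 - P = 3P - 39 gives 64 = 4P, so P = 16 and q = 9.
Since sellers receive the price plus the subsidy, the effective supply curve becomes qs = 3P - 24.
New equilibrium: 25 - P = 3P - 24 ⇒ 49 = 4P ⇒ P = 12.25, q = 12.75.
ΔP = 12.25 − 16 = -3.75.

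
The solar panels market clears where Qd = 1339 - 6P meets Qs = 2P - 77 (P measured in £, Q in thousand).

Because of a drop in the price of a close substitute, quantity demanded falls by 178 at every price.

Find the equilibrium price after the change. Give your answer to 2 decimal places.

154.75

Original equilibrium: 1339 - 6P = 2P - 77 gives 1416 = 8P, so P = 177 and Q = 277.
The new curves are Qd = 1161 - 6P (demand) and Qs = 2P - 77 (supply).
Clearing the new market: 1161 - 6P = 2P - 77, so P = 154.75 and Q = 232.5.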